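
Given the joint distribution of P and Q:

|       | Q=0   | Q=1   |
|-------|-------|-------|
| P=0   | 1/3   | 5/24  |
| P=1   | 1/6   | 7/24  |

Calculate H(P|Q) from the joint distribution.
Marginal P(Q) (column sums):
  P(Q=0) = 1/3 + 1/6 = 1/2
  P(Q=1) = 5/24 + 7/24 = 1/2

H(P|Q) = -Σ P(P,Q)·log₂ P(P|Q), where P(P|Q) = P(P,Q) / P(Q)
  (P=0,Q=0): P(P|Q) = (1/3)/(1/2) = 2/3;  -(1/3)·log₂(2/3) = 0.1950
  (P=0,Q=1): P(P|Q) = (5/24)/(1/2) = 5/12;  -(5/24)·log₂(5/12) = 0.2631
  (P=1,Q=0): P(P|Q) = (1/6)/(1/2) = 1/3;  -(1/6)·log₂(1/3) = 0.2642
  (P=1,Q=1): P(P|Q) = (7/24)/(1/2) = 7/12;  -(7/24)·log₂(7/12) = 0.2268
H(P|Q) = 0.1950 + 0.2631 + 0.2642 + 0.2268
  = 0.9491 bits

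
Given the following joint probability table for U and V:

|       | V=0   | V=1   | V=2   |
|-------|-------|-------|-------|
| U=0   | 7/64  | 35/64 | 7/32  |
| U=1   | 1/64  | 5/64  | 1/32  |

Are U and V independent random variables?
Marginal P(U) (row sums):
  P(U=0) = 7/64 + 35/64 + 7/32 = 7/8
  P(U=1) = 1/64 + 5/64 + 1/32 = 1/8
Marginal P(V) (column sums):
  P(V=0) = 7/64 + 1/64 = 1/8
  P(V=1) = 35/64 + 5/64 = 5/8
  P(V=2) = 7/32 + 1/32 = 1/4

U and V are independent iff P(U=i,V=j) = P(U=i)·P(V=j) for every cell.
  P(U=0)·P(V=0) = 7/8 × 1/8 = 7/64 = P(U=0,V=0) ✓
  P(U=0)·P(V=1) = 7/8 × 5/8 = 35/64 = P(U=0,V=1) ✓
  P(U=0)·P(V=2) = 7/8 × 1/4 = 7/32 = P(U=0,V=2) ✓
  P(U=1)·P(V=0) = 1/8 × 1/8 = 1/64 = P(U=1,V=0) ✓
  P(U=1)·P(V=1) = 1/8 × 5/8 = 5/64 = P(U=1,V=1) ✓
  P(U=1)·P(V=2) = 1/8 × 1/4 = 1/32 = P(U=1,V=2) ✓

Yes, U and V are independent: every cell factors, so I(U;V) = 0 bits.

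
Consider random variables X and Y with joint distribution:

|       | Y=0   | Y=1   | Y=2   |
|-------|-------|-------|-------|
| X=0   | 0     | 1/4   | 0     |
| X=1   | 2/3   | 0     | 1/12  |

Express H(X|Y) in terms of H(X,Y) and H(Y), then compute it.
H(X|Y) = H(X,Y) - H(Y)

Marginal P(Y) (column sums):
  P(Y=0) = 0 + 2/3 = 2/3
  P(Y=1) = 1/4 + 0 = 1/4
  P(Y=2) = 0 + 1/12 = 1/12

H(X,Y) = -[(1/4)·log₂(1/4) + (2/3)·log₂(2/3) + (1/12)·log₂(1/12)]
  = 0.5000 + 0.3900 + 0.2987
  = 1.1887 bits
H(Y) = -[(2/3)·log₂(2/3) + (1/4)·log₂(1/4) + (1/12)·log₂(1/12)]
  = 0.3900 + 0.5000 + 0.2987
  = 1.1887 bits

H(X|Y) = 1.1887 - 1.1887 = 0.0000 bits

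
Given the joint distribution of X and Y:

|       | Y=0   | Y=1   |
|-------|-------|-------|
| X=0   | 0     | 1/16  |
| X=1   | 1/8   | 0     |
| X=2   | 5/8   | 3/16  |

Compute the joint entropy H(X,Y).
H(X,Y) = -Σ P(X,Y) log₂ P(X,Y), summed over the non-zero cells:
H(X,Y) = -[(1/16)·log₂(1/16) + (1/8)·log₂(1/8) + (5/8)·log₂(5/8) + (3/16)·log₂(3/16)]
  = 0.2500 + 0.3750 + 0.4238 + 0.4528
  = 1.5016 bits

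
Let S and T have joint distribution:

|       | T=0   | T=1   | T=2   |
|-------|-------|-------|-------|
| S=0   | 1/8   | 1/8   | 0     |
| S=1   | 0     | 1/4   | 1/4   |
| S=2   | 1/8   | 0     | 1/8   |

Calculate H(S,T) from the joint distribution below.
H(S,T) = -Σ P(S,T) log₂ P(S,T), summed over the non-zero cells:
H(S,T) = -[(1/8)·log₂(1/8) + (1/8)·log₂(1/8) + (1/4)·log₂(1/4) + (1/4)·log₂(1/4) + (1/8)·log₂(1/8) + (1/8)·log₂(1/8)]
  = 0.3750 + 0.3750 + 0.5000 + 0.5000 + 0.3750 + 0.3750
  = 2.5000 bits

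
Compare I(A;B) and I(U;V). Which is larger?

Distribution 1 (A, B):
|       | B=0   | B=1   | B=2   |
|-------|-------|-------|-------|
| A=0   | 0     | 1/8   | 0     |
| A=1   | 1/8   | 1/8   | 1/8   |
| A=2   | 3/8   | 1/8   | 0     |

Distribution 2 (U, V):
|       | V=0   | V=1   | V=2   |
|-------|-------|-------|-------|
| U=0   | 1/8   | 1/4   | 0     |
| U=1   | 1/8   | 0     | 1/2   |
Distribution 1 (A, B):
Marginal P(A) (row sums):
  P(A=0) = 0 + 1/8 + 0 = 1/8
  P(A=1) = 1/8 + 1/8 + 1/8 = 3/8
  P(A=2) = 3/8 + 1/8 + 0 = 1/2
Marginal P(B) (column sums):
  P(B=0) = 0 + 1/8 + 3/8 = 1/2
  P(B=1) = 1/8 + 1/8 + 1/8 = 3/8
  P(B=2) = 0 + 1/8 + 0 = 1/8

H(A) = -[(1/8)·log₂(1/8) + (3/8)·log₂(3/8) + (1/2)·log₂(1/2)]
  = 0.3750 + 0.5306 + 0.5000
  = 1.4056 bits
H(B) = -[(1/2)·log₂(1/2) + (3/8)·log₂(3/8) + (1/8)·log₂(1/8)]
  = 0.5000 + 0.5306 + 0.3750
  = 1.4056 bits
H(A,B) = -[(1/8)·log₂(1/8) + (1/8)·log₂(1/8) + (1/8)·log₂(1/8) + (1/8)·log₂(1/8) + (3/8)·log₂(3/8) + (1/8)·log₂(1/8)]
  = 0.3750 + 0.3750 + 0.3750 + 0.3750 + 0.5306 + 0.3750
  = 2.4056 bits

I(A;B) = H(A) + H(B) - H(A,B)
  = 1.4056 + 1.4056 - 2.4056
  = 0.4056 bits

Distribution 2 (U, V):
Marginal P(U) (row sums):
  P(U=0) = 1/8 + 1/4 + 0 = 3/8
  P(U=1) = 1/8 + 0 + 1/2 = 5/8
Marginal P(V) (column sums):
  P(V=0) = 1/8 + 1/8 = 1/4
  P(V=1) = 1/4 + 0 = 1/4
  P(V=2) = 0 + 1/2 = 1/2

H(U) = -[(3/8)·log₂(3/8) + (5/8)·log₂(5/8)]
  = 0.5306 + 0.4238
  = 0.9544 bits
H(V) = -[(1/4)·log₂(1/4) + (1/4)·log₂(1/4) + (1/2)·log₂(1/2)]
  = 0.5000 + 0.5000 + 0.5000
  = 1.5000 bits
H(U,V) = -[(1/8)·log₂(1/8) + (1/4)·log₂(1/4) + (1/8)·log₂(1/8) + (1/2)·log₂(1/2)]
  = 0.3750 + 0.5000 + 0.3750 + 0.5000
  = 1.7500 bits

I(U;V) = H(U) + H(V) - H(U,V)
  = 0.9544 + 1.5000 - 1.7500
  = 0.7044 bits

I(U;V) = 0.7044 bits > I(A;B) = 0.4056 bits, so (U, V) has the higher mutual information (stronger dependence).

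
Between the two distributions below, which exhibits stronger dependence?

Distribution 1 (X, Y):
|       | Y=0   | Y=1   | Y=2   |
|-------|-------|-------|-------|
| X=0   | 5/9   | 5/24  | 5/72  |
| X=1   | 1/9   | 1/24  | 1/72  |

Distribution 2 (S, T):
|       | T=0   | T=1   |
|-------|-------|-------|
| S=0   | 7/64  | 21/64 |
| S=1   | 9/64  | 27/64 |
Distribution 1 (X, Y):
Marginal P(X) (row sums):
  P(X=0) = 5/9 + 5/24 + 5/72 = 5/6
  P(X=1) = 1/9 + 1/24 + 1/72 = 1/6
Marginal P(Y) (column sums):
  P(Y=0) = 5/9 + 1/9 = 2/3
  P(Y=1) = 5/24 + 1/24 = 1/4
  P(Y=2) = 5/72 + 1/72 = 1/12

H(X) = -[(5/6)·log₂(5/6) + (1/6)·log₂(1/6)]
  = 0.2192 + 0.4308
  = 0.6500 bits
H(Y) = -[(2/3)·log₂(2/3) + (1/4)·log₂(1/4) + (1/12)·log₂(1/12)]
  = 0.3900 + 0.5000 + 0.2987
  = 1.1887 bits
H(X,Y) = -[(5/9)·log₂(5/9) + (5/24)·log₂(5/24) + (5/72)·log₂(5/72) + (1/9)·log₂(1/9) + (1/24)·log₂(1/24) + (1/72)·log₂(1/72)]
  = 0.4711 + 0.4715 + 0.2672 + 0.3522 + 0.1910 + 0.0857
  = 1.8387 bits

I(X;Y) = H(X) + H(Y) - H(X,Y)
  = 0.6500 + 1.1887 - 1.8387
  = 0.0000 bits

Distribution 2 (S, T):
Marginal P(S) (row sums):
  P(S=0) = 7/64 + 21/64 = 7/16
  P(S=1) = 9/64 + 27/64 = 9/16
Marginal P(T) (column sums):
  P(T=0) = 7/64 + 9/64 = 1/4
  P(T=1) = 21/64 + 27/64 = 3/4

H(S) = -[(7/16)·log₂(7/16) + (9/16)·log₂(9/16)]
  = 0.5218 + 0.4669
  = 0.9887 bits
H(T) = -[(1/4)·log₂(1/4) + (3/4)·log₂(3/4)]
  = 0.5000 + 0.3113
  = 0.8113 bits
H(S,T) = -[(7/64)·log₂(7/64) + (21/64)·log₂(21/64) + (9/64)·log₂(9/64) + (27/64)·log₂(27/64)]
  = 0.3492 + 0.5275 + 0.3980 + 0.5253
  = 1.8000 bits

I(S;T) = H(S) + H(T) - H(S,T)
  = 0.9887 + 0.8113 - 1.8000
  = 0.0000 bits

Both joint tables factor as the product of their marginals, so I(X;Y) = I(S;T) = 0 bits: neither is larger (both pairs are independent).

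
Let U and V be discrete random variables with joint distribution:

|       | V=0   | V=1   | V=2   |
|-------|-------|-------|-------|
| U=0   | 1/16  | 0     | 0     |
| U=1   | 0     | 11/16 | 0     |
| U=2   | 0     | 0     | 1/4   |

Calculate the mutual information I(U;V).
Marginal P(U) (row sums):
  P(U=0) = 1/16 + 0 + 0 = 1/16
  P(U=1) = 0 + 11/16 + 0 = 11/16
  P(U=2) = 0 + 0 + 1/4 = 1/4
Marginal P(V) (column sums):
  P(V=0) = 1/16 + 0 + 0 = 1/16
  P(V=1) = 0 + 11/16 + 0 = 11/16
  P(V=2) = 0 + 0 + 1/4 = 1/4

H(U) = -[(1/16)·log₂(1/16) + (11/16)·log₂(11/16) + (1/4)·log₂(1/4)]
  = 0.2500 + 0.3716 + 0.5000
  = 1.1216 bits
H(V) = -[(1/16)·log₂(1/16) + (11/16)·log₂(11/16) + (1/4)·log₂(1/4)]
  = 0.2500 + 0.3716 + 0.5000
  = 1.1216 bits
H(U,V) = -[(1/16)·log₂(1/16) + (11/16)·log₂(11/16) + (1/4)·log₂(1/4)]
  = 0.2500 + 0.3716 + 0.5000
  = 1.1216 bits

I(U;V) = H(U) + H(V) - H(U,V)
  = 1.1216 + 1.1216 - 1.1216
  = 1.1216 bits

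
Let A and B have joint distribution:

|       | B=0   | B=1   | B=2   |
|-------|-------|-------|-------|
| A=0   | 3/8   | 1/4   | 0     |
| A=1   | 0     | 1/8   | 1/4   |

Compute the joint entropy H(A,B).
H(A,B) = -Σ P(A,B) log₂ P(A,B), summed over the non-zero cells:
H(A,B) = -[(3/8)·log₂(3/8) + (1/4)·log₂(1/4) + (1/8)·log₂(1/8) + (1/4)·log₂(1/4)]
  = 0.5306 + 0.5000 + 0.3750 + 0.5000
  = 1.9056 bits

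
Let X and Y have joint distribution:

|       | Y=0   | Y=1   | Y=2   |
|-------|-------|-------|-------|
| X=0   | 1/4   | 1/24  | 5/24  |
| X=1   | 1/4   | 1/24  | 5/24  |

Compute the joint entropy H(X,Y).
H(X,Y) = -Σ P(X,Y) log₂ P(X,Y), summed over the non-zero cells:
H(X,Y) = -[(1/4)·log₂(1/4) + (1/24)·log₂(1/24) + (5/24)·log₂(5/24) + (1/4)·log₂(1/4) + (1/24)·log₂(1/24) + (5/24)·log₂(5/24)]
  = 0.5000 + 0.1910 + 0.4715 + 0.5000 + 0.1910 + 0.4715
  = 2.3250 bits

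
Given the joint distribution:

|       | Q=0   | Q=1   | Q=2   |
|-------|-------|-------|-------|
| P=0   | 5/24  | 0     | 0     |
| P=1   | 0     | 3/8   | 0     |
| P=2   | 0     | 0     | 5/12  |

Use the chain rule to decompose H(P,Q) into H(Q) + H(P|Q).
By the chain rule: H(P,Q) = H(Q) + H(P|Q)

Marginal P(Q) (column sums):
  P(Q=0) = 5/24 + 0 + 0 = 5/24
  P(Q=1) = 0 + 3/8 + 0 = 3/8
  P(Q=2) = 0 + 0 + 5/12 = 5/12
H(Q) = -[(5/24)·log₂(5/24) + (3/8)·log₂(3/8) + (5/12)·log₂(5/12)]
  = 0.4715 + 0.5306 + 0.5263
  = 1.5284 bits
H(P|Q) = -Σ P(P,Q)·log₂ P(P|Q), where P(P|Q) = P(P,Q) / P(Q)
  (cells with P(P,Q) = 0 contribute 0)
  (P=0,Q=0): P(P|Q) = (5/24)/(5/24) = 1;  -(5/24)·log₂(1) = 0.0000
  (P=1,Q=1): P(P|Q) = (3/8)/(3/8) = 1;  -(3/8)·log₂(1) = 0.0000
  (P=2,Q=2): P(P|Q) = (5/12)/(5/12) = 1;  -(5/12)·log₂(1) = 0.0000
H(P|Q) = 0.0000 + 0.0000 + 0.0000
  = 0.0000 bits

H(P,Q) = H(Q) + H(P|Q) = 1.5284 + 0.0000 = 1.5284 bits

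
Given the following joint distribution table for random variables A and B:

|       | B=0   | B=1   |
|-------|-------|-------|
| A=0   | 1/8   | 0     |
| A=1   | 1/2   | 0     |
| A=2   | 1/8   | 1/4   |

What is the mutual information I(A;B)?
Marginal P(A) (row sums):
  P(A=0) = 1/8 + 0 = 1/8
  P(A=1) = 1/2 + 0 = 1/2
  P(A=2) = 1/8 + 1/4 = 3/8
Marginal P(B) (column sums):
  P(B=0) = 1/8 + 1/2 + 1/8 = 3/4
  P(B=1) = 0 + 0 + 1/4 = 1/4

H(A) = -[(1/8)·log₂(1/8) + (1/2)·log₂(1/2) + (3/8)·log₂(3/8)]
  = 0.3750 + 0.5000 + 0.5306
  = 1.4056 bits
H(B) = -[(3/4)·log₂(3/4) + (1/4)·log₂(1/4)]
  = 0.3113 + 0.5000
  = 0.8113 bits
H(A,B) = -[(1/8)·log₂(1/8) + (1/2)·log₂(1/2) + (1/8)·log₂(1/8) + (1/4)·log₂(1/4)]
  = 0.3750 + 0.5000 + 0.3750 + 0.5000
  = 1.7500 bits

I(A;B) = H(A) + H(B) - H(A,B)
  = 1.4056 + 0.8113 - 1.7500
  = 0.4669 bits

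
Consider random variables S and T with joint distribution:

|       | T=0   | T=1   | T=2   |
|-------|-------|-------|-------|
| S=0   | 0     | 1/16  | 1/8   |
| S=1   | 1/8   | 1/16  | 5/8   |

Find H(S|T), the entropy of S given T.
Marginal P(T) (column sums):
  P(T=0) = 0 + 1/8 = 1/8
  P(T=1) = 1/16 + 1/16 = 1/8
  P(T=2) = 1/8 + 5/8 = 3/4

H(S|T) = -Σ P(S,T)·log₂ P(S|T), where P(S|T) = P(S,T) / P(T)
  (cells with P(S,T) = 0 contribute 0)
  (S=0,T=1): P(S|T) = (1/16)/(1/8) = 1/2;  -(1/16)·log₂(1/2) = 0.0625
  (S=0,T=2): P(S|T) = (1/8)/(3/4) = 1/6;  -(1/8)·log₂(1/6) = 0.3231
  (S=1,T=0): P(S|T) = (1/8)/(1/8) = 1;  -(1/8)·log₂(1) = 0.0000
  (S=1,T=1): P(S|T) = (1/16)/(1/8) = 1/2;  -(1/16)·log₂(1/2) = 0.0625
  (S=1,T=2): P(S|T) = (5/8)/(3/4) = 5/6;  -(5/8)·log₂(5/6) = 0.1644
H(S|T) = 0.0625 + 0.3231 + 0.0000 + 0.0625 + 0.1644
  = 0.6125 bits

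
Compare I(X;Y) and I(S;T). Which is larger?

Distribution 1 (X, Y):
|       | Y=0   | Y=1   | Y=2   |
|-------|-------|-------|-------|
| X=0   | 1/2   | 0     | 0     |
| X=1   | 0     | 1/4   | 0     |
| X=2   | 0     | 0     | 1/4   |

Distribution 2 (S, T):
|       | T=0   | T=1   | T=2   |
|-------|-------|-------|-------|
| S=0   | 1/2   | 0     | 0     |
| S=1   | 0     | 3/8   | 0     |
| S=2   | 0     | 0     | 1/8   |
Distribution 1 (X, Y):
Marginal P(X) (row sums):
  P(X=0) = 1/2 + 0 + 0 = 1/2
  P(X=1) = 0 + 1/4 + 0 = 1/4
  P(X=2) = 0 + 0 + 1/4 = 1/4
Marginal P(Y) (column sums):
  P(Y=0) = 1/2 + 0 + 0 = 1/2
  P(Y=1) = 0 + 1/4 + 0 = 1/4
  P(Y=2) = 0 + 0 + 1/4 = 1/4

H(X) = -[(1/2)·log₂(1/2) + (1/4)·log₂(1/4) + (1/4)·log₂(1/4)]
  = 0.5000 + 0.5000 + 0.5000
  = 1.5000 bits
H(Y) = -[(1/2)·log₂(1/2) + (1/4)·log₂(1/4) + (1/4)·log₂(1/4)]
  = 0.5000 + 0.5000 + 0.5000
  = 1.5000 bits
H(X,Y) = -[(1/2)·log₂(1/2) + (1/4)·log₂(1/4) + (1/4)·log₂(1/4)]
  = 0.5000 + 0.5000 + 0.5000
  = 1.5000 bits

I(X;Y) = H(X) + H(Y) - H(X,Y)
  = 1.5000 + 1.5000 - 1.5000
  = 1.5000 bits

Distribution 2 (S, T):
Marginal P(S) (row sums):
  P(S=0) = 1/2 + 0 + 0 = 1/2
  P(S=1) = 0 + 3/8 + 0 = 3/8
  P(S=2) = 0 + 0 + 1/8 = 1/8
Marginal P(T) (column sums):
  P(T=0) = 1/2 + 0 + 0 = 1/2
  P(T=1) = 0 + 3/8 + 0 = 3/8
  P(T=2) = 0 + 0 + 1/8 = 1/8

H(S) = -[(1/2)·log₂(1/2) + (3/8)·log₂(3/8) + (1/8)·log₂(1/8)]
  = 0.5000 + 0.5306 + 0.3750
  = 1.4056 bits
H(T) = -[(1/2)·log₂(1/2) + (3/8)·log₂(3/8) + (1/8)·log₂(1/8)]
  = 0.5000 + 0.5306 + 0.3750
  = 1.4056 bits
H(S,T) = -[(1/2)·log₂(1/2) + (3/8)·log₂(3/8) + (1/8)·log₂(1/8)]
  = 0.5000 + 0.5306 + 0.3750
  = 1.4056 bits

I(S;T) = H(S) + H(T) - H(S,T)
  = 1.4056 + 1.4056 - 1.4056
  = 1.4056 bits

I(X;Y) = 1.5000 bits > I(S;T) = 1.4056 bits, so (X, Y) has the higher mutual information (stronger dependence).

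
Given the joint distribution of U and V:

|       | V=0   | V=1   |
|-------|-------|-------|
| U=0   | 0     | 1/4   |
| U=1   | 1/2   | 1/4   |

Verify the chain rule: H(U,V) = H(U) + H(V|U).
Left side:
H(U,V) = -[(1/4)·log₂(1/4) + (1/2)·log₂(1/2) + (1/4)·log₂(1/4)]
  = 0.5000 + 0.5000 + 0.5000
  = 1.5000 bits

Right side:
Marginal P(U) (row sums):
  P(U=0) = 0 + 1/4 = 1/4
  P(U=1) = 1/2 + 1/4 = 3/4
H(U) = -[(1/4)·log₂(1/4) + (3/4)·log₂(3/4)]
  = 0.5000 + 0.3113
  = 0.8113 bits
H(V|U) = -Σ P(U,V)·log₂ P(V|U), where P(V|U) = P(U,V) / P(U)
  (cells with P(U,V) = 0 contribute 0)
  (U=0,V=1): P(V|U) = (1/4)/(1/4) = 1;  -(1/4)·log₂(1) = 0.0000
  (U=1,V=0): P(V|U) = (1/2)/(3/4) = 2/3;  -(1/2)·log₂(2/3) = 0.2925
  (U=1,V=1): P(V|U) = (1/4)/(3/4) = 1/3;  -(1/4)·log₂(1/3) = 0.3962
H(V|U) = 0.0000 + 0.2925 + 0.3962
  = 0.6887 bits
H(U) + H(V|U) = 0.8113 + 0.6887 = 1.5000 bits

Both sides equal 1.5000 bits, so the chain rule holds ✓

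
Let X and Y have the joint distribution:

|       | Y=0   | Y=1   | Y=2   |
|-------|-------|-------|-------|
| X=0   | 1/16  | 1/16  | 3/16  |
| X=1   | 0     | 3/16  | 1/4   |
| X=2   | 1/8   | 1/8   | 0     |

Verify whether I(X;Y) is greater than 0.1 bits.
Marginal P(X) (row sums):
  P(X=0) = 1/16 + 1/16 + 3/16 = 5/16
  P(X=1) = 0 + 3/16 + 1/4 = 7/16
  P(X=2) = 1/8 + 1/8 + 0 = 1/4
Marginal P(Y) (column sums):
  P(Y=0) = 1/16 + 0 + 1/8 = 3/16
  P(Y=1) = 1/16 + 3/16 + 1/8 = 3/8
  P(Y=2) = 3/16 + 1/4 + 0 = 7/16

H(X) = -[(5/16)·log₂(5/16) + (7/16)·log₂(7/16) + (1/4)·log₂(1/4)]
  = 0.5244 + 0.5218 + 0.5000
  = 1.5462 bits
H(Y) = -[(3/16)·log₂(3/16) + (3/8)·log₂(3/8) + (7/16)·log₂(7/16)]
  = 0.4528 + 0.5306 + 0.5218
  = 1.5052 bits
H(X,Y) = -[(1/16)·log₂(1/16) + (1/16)·log₂(1/16) + (3/16)·log₂(3/16) + (3/16)·log₂(3/16) + (1/4)·log₂(1/4) + (1/8)·log₂(1/8) + (1/8)·log₂(1/8)]
  = 0.2500 + 0.2500 + 0.4528 + 0.4528 + 0.5000 + 0.3750 + 0.3750
  = 2.6556 bits

I(X;Y) = H(X) + H(Y) - H(X,Y)
  = 1.5462 + 1.5052 - 2.6556
  = 0.3958 bits

Yes. I(X;Y) = 0.3958 bits, which is > 0.1 bits.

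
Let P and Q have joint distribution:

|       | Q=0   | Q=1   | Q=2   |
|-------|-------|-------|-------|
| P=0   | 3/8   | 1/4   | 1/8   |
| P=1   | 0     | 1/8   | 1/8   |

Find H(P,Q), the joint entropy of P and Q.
H(P,Q) = -Σ P(P,Q) log₂ P(P,Q), summed over the non-zero cells:
H(P,Q) = -[(3/8)·log₂(3/8) + (1/4)·log₂(1/4) + (1/8)·log₂(1/8) + (1/8)·log₂(1/8) + (1/8)·log₂(1/8)]
  = 0.5306 + 0.5000 + 0.3750 + 0.3750 + 0.3750
  = 2.1556 bits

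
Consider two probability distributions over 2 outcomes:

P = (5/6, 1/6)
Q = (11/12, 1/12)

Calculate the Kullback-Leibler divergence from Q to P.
D(P||Q) = Σ P(i) log₂(P(i)/Q(i))
  i=0: (5/6) × log₂((5/6)/(11/12)) = (5/6) × log₂(10/11) = -0.1146
  i=1: (1/6) × log₂((1/6)/(1/12)) = (1/6) × log₂(2) = 0.1667
D(P||Q) = -0.1146 + 0.1667
  = 0.0521 bits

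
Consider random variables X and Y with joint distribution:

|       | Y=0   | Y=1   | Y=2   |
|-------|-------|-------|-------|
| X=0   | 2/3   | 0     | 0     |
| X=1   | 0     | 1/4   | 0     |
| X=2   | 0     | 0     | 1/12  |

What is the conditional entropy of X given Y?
Marginal P(Y) (column sums):
  P(Y=0) = 2/3 + 0 + 0 = 2/3
  P(Y=1) = 0 + 1/4 + 0 = 1/4
  P(Y=2) = 0 + 0 + 1/12 = 1/12

H(X|Y) = -Σ P(X,Y)·log₂ P(X|Y), where P(X|Y) = P(X,Y) / P(Y)
  (cells with P(X,Y) = 0 contribute 0)
  (X=0,Y=0): P(X|Y) = (2/3)/(2/3) = 1;  -(2/3)·log₂(1) = 0.0000
  (X=1,Y=1): P(X|Y) = (1/4)/(1/4) = 1;  -(1/4)·log₂(1) = 0.0000
  (X=2,Y=2): P(X|Y) = (1/12)/(1/12) = 1;  -(1/12)·log₂(1) = 0.0000
H(X|Y) = 0.0000 + 0.0000 + 0.0000
  = 0.0000 bits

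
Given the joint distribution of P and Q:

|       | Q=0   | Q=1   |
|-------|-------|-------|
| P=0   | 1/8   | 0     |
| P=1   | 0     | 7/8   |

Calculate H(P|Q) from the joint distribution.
Marginal P(Q) (column sums):
  P(Q=0) = 1/8 + 0 = 1/8
  P(Q=1) = 0 + 7/8 = 7/8

H(P|Q) = -Σ P(P,Q)·log₂ P(P|Q), where P(P|Q) = P(P,Q) / P(Q)
  (cells with P(P,Q) = 0 contribute 0)
  (P=0,Q=0): P(P|Q) = (1/8)/(1/8) = 1;  -(1/8)·log₂(1) = 0.0000
  (P=1,Q=1): P(P|Q) = (7/8)/(7/8) = 1;  -(7/8)·log₂(1) = 0.0000
H(P|Q) = 0.0000 + 0.0000
  = 0.0000 bits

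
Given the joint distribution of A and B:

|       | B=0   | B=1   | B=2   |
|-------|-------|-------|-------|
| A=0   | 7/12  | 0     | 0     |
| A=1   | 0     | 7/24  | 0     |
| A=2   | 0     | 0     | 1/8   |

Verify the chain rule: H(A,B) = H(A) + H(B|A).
Left side:
H(A,B) = -[(7/12)·log₂(7/12) + (7/24)·log₂(7/24) + (1/8)·log₂(1/8)]
  = 0.4536 + 0.5185 + 0.3750
  = 1.3471 bits

Right side:
Marginal P(A) (row sums):
  P(A=0) = 7/12 + 0 + 0 = 7/12
  P(A=1) = 0 + 7/24 + 0 = 7/24
  P(A=2) = 0 + 0 + 1/8 = 1/8
H(A) = -[(7/12)·log₂(7/12) + (7/24)·log₂(7/24) + (1/8)·log₂(1/8)]
  = 0.4536 + 0.5185 + 0.3750
  = 1.3471 bits
H(B|A) = -Σ P(A,B)·log₂ P(B|A), where P(B|A) = P(A,B) / P(A)
  (cells with P(A,B) = 0 contribute 0)
  (A=0,B=0): P(B|A) = (7/12)/(7/12) = 1;  -(7/12)·log₂(1) = 0.0000
  (A=1,B=1): P(B|A) = (7/24)/(7/24) = 1;  -(7/24)·log₂(1) = 0.0000
  (A=2,B=2): P(B|A) = (1/8)/(1/8) = 1;  -(1/8)·log₂(1) = 0.0000
H(B|A) = 0.0000 + 0.0000 + 0.0000
  = 0.0000 bits
H(A) + H(B|A) = 1.3471 + 0.0000 = 1.3471 bits

Both sides equal 1.3471 bits, so the chain rule holds ✓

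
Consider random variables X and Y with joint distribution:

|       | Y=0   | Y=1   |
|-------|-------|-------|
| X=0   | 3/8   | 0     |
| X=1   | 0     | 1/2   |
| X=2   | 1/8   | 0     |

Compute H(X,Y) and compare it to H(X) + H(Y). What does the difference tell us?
Marginal P(X) (row sums):
  P(X=0) = 3/8 + 0 = 3/8
  P(X=1) = 0 + 1/2 = 1/2
  P(X=2) = 1/8 + 0 = 1/8
Marginal P(Y) (column sums):
  P(Y=0) = 3/8 + 0 + 1/8 = 1/2
  P(Y=1) = 0 + 1/2 + 0 = 1/2

H(X,Y) = -[(3/8)·log₂(3/8) + (1/2)·log₂(1/2) + (1/8)·log₂(1/8)]
  = 0.5306 + 0.5000 + 0.3750
  = 1.4056 bits
H(X) = -[(3/8)·log₂(3/8) + (1/2)·log₂(1/2) + (1/8)·log₂(1/8)]
  = 0.5306 + 0.5000 + 0.3750
  = 1.4056 bits
H(Y) = -[(1/2)·log₂(1/2) + (1/2)·log₂(1/2)]
  = 0.5000 + 0.5000
  = 1.0000 bits

H(X) + H(Y) = 1.4056 + 1.0000 = 2.4056 bits
Difference: H(X) + H(Y) - H(X,Y) = 2.4056 - 1.4056 = 1.0000 bits = I(X;Y)

The difference is the mutual information; it is positive here, so X and Y are dependent (knowing one reduces uncertainty about the other by 1.0000 bits).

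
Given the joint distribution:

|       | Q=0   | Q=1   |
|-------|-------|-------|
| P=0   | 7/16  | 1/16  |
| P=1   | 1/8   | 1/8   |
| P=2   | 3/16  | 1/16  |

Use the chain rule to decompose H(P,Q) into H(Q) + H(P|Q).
By the chain rule: H(P,Q) = H(Q) + H(P|Q)

Marginal P(Q) (column sums):
  P(Q=0) = 7/16 + 1/8 + 3/16 = 3/4
  P(Q=1) = 1/16 + 1/8 + 1/16 = 1/4
H(Q) = -[(3/4)·log₂(3/4) + (1/4)·log₂(1/4)]
  = 0.3113 + 0.5000
  = 0.8113 bits
H(P|Q) = -Σ P(P,Q)·log₂ P(P|Q), where P(P|Q) = P(P,Q) / P(Q)
  (P=0,Q=0): P(P|Q) = (7/16)/(3/4) = 7/12;  -(7/16)·log₂(7/12) = 0.3402
  (P=0,Q=1): P(P|Q) = (1/16)/(1/4) = 1/4;  -(1/16)·log₂(1/4) = 0.1250
  (P=1,Q=0): P(P|Q) = (1/8)/(3/4) = 1/6;  -(1/8)·log₂(1/6) = 0.3231
  (P=1,Q=1): P(P|Q) = (1/8)/(1/4) = 1/2;  -(1/8)·log₂(1/2) = 0.1250
  (P=2,Q=0): P(P|Q) = (3/16)/(3/4) = 1/4;  -(3/16)·log₂(1/4) = 0.3750
  (P=2,Q=1): P(P|Q) = (1/16)/(1/4) = 1/4;  -(1/16)·log₂(1/4) = 0.1250
H(P|Q) = 0.3402 + 0.1250 + 0.3231 + 0.1250 + 0.3750 + 0.1250
  = 1.4133 bits

H(P,Q) = H(Q) + H(P|Q) = 0.8113 + 1.4133 = 2.2246 bits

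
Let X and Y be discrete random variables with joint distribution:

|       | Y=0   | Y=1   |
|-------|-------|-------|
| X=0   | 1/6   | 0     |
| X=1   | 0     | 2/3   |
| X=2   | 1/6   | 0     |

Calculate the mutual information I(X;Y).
Marginal P(X) (row sums):
  P(X=0) = 1/6 + 0 = 1/6
  P(X=1) = 0 + 2/3 = 2/3
  P(X=2) = 1/6 + 0 = 1/6
Marginal P(Y) (column sums):
  P(Y=0) = 1/6 + 0 + 1/6 = 1/3
  P(Y=1) = 0 + 2/3 + 0 = 2/3

H(X) = -[(1/6)·log₂(1/6) + (2/3)·log₂(2/3) + (1/6)·log₂(1/6)]
  = 0.4308 + 0.3900 + 0.4308
  = 1.2516 bits
H(Y) = -[(1/3)·log₂(1/3) + (2/3)·log₂(2/3)]
  = 0.5283 + 0.3900
  = 0.9183 bits
H(X,Y) = -[(1/6)·log₂(1/6) + (2/3)·log₂(2/3) + (1/6)·log₂(1/6)]
  = 0.4308 + 0.3900 + 0.4308
  = 1.2516 bits

I(X;Y) = H(X) + H(Y) - H(X,Y)
  = 1.2516 + 0.9183 - 1.2516
  = 0.9183 bits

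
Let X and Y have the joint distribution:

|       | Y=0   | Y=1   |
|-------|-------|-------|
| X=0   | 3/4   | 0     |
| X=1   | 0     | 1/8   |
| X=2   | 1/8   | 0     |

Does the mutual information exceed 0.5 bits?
Marginal P(X) (row sums):
  P(X=0) = 3/4 + 0 = 3/4
  P(X=1) = 0 + 1/8 = 1/8
  P(X=2) = 1/8 + 0 = 1/8
Marginal P(Y) (column sums):
  P(Y=0) = 3/4 + 0 + 1/8 = 7/8
  P(Y=1) = 0 + 1/8 + 0 = 1/8

H(X) = -[(3/4)·log₂(3/4) + (1/8)·log₂(1/8) + (1/8)·log₂(1/8)]
  = 0.3113 + 0.3750 + 0.3750
  = 1.0613 bits
H(Y) = -[(7/8)·log₂(7/8) + (1/8)·log₂(1/8)]
  = 0.1686 + 0.3750
  = 0.5436 bits
H(X,Y) = -[(3/4)·log₂(3/4) + (1/8)·log₂(1/8) + (1/8)·log₂(1/8)]
  = 0.3113 + 0.3750 + 0.3750
  = 1.0613 bits

I(X;Y) = H(X) + H(Y) - H(X,Y)
  = 1.0613 + 0.5436 - 1.0613
  = 0.5436 bits

Yes. I(X;Y) = 0.5436 bits, which is > 0.5 bits.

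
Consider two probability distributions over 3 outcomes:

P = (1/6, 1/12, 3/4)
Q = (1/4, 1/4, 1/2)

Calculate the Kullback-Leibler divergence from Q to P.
D(P||Q) = Σ P(i) log₂(P(i)/Q(i))
  i=0: (1/6) × log₂((1/6)/(1/4)) = (1/6) × log₂(2/3) = -0.0975
  i=1: (1/12) × log₂((1/12)/(1/4)) = (1/12) × log₂(1/3) = -0.1321
  i=2: (3/4) × log₂((3/4)/(1/2)) = (3/4) × log₂(3/2) = 0.4387
D(P||Q) = -0.0975 - 0.1321 + 0.4387
  = 0.2091 bits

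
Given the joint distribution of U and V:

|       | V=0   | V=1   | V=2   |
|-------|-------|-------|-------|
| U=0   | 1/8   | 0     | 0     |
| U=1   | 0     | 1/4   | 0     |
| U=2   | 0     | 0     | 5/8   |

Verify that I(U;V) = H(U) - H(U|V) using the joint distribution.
Left side, from I(U;V) = H(U) + H(V) - H(U,V):
Marginal P(U) (row sums):
  P(U=0) = 1/8 + 0 + 0 = 1/8
  P(U=1) = 0 + 1/4 + 0 = 1/4
  P(U=2) = 0 + 0 + 5/8 = 5/8
Marginal P(V) (column sums):
  P(V=0) = 1/8 + 0 + 0 = 1/8
  P(V=1) = 0 + 1/4 + 0 = 1/4
  P(V=2) = 0 + 0 + 5/8 = 5/8

H(U) = -[(1/8)·log₂(1/8) + (1/4)·log₂(1/4) + (5/8)·log₂(5/8)]
  = 0.3750 + 0.5000 + 0.4238
  = 1.2988 bits
H(V) = -[(1/8)·log₂(1/8) + (1/4)·log₂(1/4) + (5/8)·log₂(5/8)]
  = 0.3750 + 0.5000 + 0.4238
  = 1.2988 bits
H(U,V) = -[(1/8)·log₂(1/8) + (1/4)·log₂(1/4) + (5/8)·log₂(5/8)]
  = 0.3750 + 0.5000 + 0.4238
  = 1.2988 bits

I(U;V) = H(U) + H(V) - H(U,V)
  = 1.2988 + 1.2988 - 1.2988
  = 1.2988 bits

Right side, with H(U|V) computed directly from the conditional probabilities:
H(U|V) = -Σ P(U,V)·log₂ P(U|V), where P(U|V) = P(U,V) / P(V)
  (cells with P(U,V) = 0 contribute 0)
  (U=0,V=0): P(U|V) = (1/8)/(1/8) = 1;  -(1/8)·log₂(1) = 0.0000
  (U=1,V=1): P(U|V) = (1/4)/(1/4) = 1;  -(1/4)·log₂(1) = 0.0000
  (U=2,V=2): P(U|V) = (5/8)/(5/8) = 1;  -(5/8)·log₂(1) = 0.0000
H(U|V) = 0.0000 + 0.0000 + 0.0000
  = 0.0000 bits
H(U) - H(U|V) = 1.2988 - 0.0000 = 1.2988 bits

Both sides equal 1.2988 bits, so I(U;V) = H(U) - H(U|V) ✓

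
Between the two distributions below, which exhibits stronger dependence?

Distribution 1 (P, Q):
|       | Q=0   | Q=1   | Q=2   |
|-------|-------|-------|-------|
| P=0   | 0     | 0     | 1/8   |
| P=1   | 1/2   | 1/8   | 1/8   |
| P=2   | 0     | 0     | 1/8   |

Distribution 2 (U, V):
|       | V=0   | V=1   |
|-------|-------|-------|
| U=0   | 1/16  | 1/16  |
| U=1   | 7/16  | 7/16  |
Distribution 1 (P, Q):
Marginal P(P) (row sums):
  P(P=0) = 0 + 0 + 1/8 = 1/8
  P(P=1) = 1/2 + 1/8 + 1/8 = 3/4
  P(P=2) = 0 + 0 + 1/8 = 1/8
Marginal P(Q) (column sums):
  P(Q=0) = 0 + 1/2 + 0 = 1/2
  P(Q=1) = 0 + 1/8 + 0 = 1/8
  P(Q=2) = 1/8 + 1/8 + 1/8 = 3/8

H(P) = -[(1/8)·log₂(1/8) + (3/4)·log₂(3/4) + (1/8)·log₂(1/8)]
  = 0.3750 + 0.3113 + 0.3750
  = 1.0613 bits
H(Q) = -[(1/2)·log₂(1/2) + (1/8)·log₂(1/8) + (3/8)·log₂(3/8)]
  = 0.5000 + 0.3750 + 0.5306
  = 1.4056 bits
H(P,Q) = -[(1/8)·log₂(1/8) + (1/2)·log₂(1/2) + (1/8)·log₂(1/8) + (1/8)·log₂(1/8) + (1/8)·log₂(1/8)]
  = 0.3750 + 0.5000 + 0.3750 + 0.3750 + 0.3750
  = 2.0000 bits

I(P;Q) = H(P) + H(Q) - H(P,Q)
  = 1.0613 + 1.4056 - 2.0000
  = 0.4669 bits

Distribution 2 (U, V):
Marginal P(U) (row sums):
  P(U=0) = 1/16 + 1/16 = 1/8
  P(U=1) = 7/16 + 7/16 = 7/8
Marginal P(V) (column sums):
  P(V=0) = 1/16 + 7/16 = 1/2
  P(V=1) = 1/16 + 7/16 = 1/2

H(U) = -[(1/8)·log₂(1/8) + (7/8)·log₂(7/8)]
  = 0.3750 + 0.1686
  = 0.5436 bits
H(V) = -[(1/2)·log₂(1/2) + (1/2)·log₂(1/2)]
  = 0.5000 + 0.5000
  = 1.0000 bits
H(U,V) = -[(1/16)·log₂(1/16) + (1/16)·log₂(1/16) + (7/16)·log₂(7/16) + (7/16)·log₂(7/16)]
  = 0.2500 + 0.2500 + 0.5218 + 0.5218
  = 1.5436 bits

I(U;V) = H(U) + H(V) - H(U,V)
  = 0.5436 + 1.0000 - 1.5436
  = 0.0000 bits

I(P;Q) = 0.4669 bits > I(U;V) = 0.0000 bits, so (P, Q) has the higher mutual information (stronger dependence).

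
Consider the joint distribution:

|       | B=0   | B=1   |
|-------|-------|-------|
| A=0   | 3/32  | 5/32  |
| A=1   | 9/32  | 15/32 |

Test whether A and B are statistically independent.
Marginal P(A) (row sums):
  P(A=0) = 3/32 + 5/32 = 1/4
  P(A=1) = 9/32 + 15/32 = 3/4
Marginal P(B) (column sums):
  P(B=0) = 3/32 + 9/32 = 3/8
  P(B=1) = 5/32 + 15/32 = 5/8

A and B are independent iff P(A=i,B=j) = P(A=i)·P(B=j) for every cell.
  P(A=0)·P(B=0) = 1/4 × 3/8 = 3/32 = P(A=0,B=0) ✓
  P(A=0)·P(B=1) = 1/4 × 5/8 = 5/32 = P(A=0,B=1) ✓
  P(A=1)·P(B=0) = 3/4 × 3/8 = 9/32 = P(A=1,B=0) ✓
  P(A=1)·P(B=1) = 3/4 × 5/8 = 15/32 = P(A=1,B=1) ✓

Yes, A and B are independent: every cell factors, so I(A;B) = 0 bits.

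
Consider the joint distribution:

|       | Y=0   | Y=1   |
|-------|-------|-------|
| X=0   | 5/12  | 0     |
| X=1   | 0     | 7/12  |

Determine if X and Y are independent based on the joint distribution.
Marginal P(X) (row sums):
  P(X=0) = 5/12 + 0 = 5/12
  P(X=1) = 0 + 7/12 = 7/12
Marginal P(Y) (column sums):
  P(Y=0) = 5/12 + 0 = 5/12
  P(Y=1) = 0 + 7/12 = 7/12

X and Y are independent iff P(X=i,Y=j) = P(X=i)·P(Y=j) for every cell.
  P(X=0)·P(Y=0) = 5/12 × 5/12 = 25/144, but P(X=0,Y=0) = 5/12 ✗

No, X and Y are not independent. Quantitatively, I(X;Y) > 0:

H(X) = -[(5/12)·log₂(5/12) + (7/12)·log₂(7/12)]
  = 0.5263 + 0.4536
  = 0.9799 bits
H(Y) = -[(5/12)·log₂(5/12) + (7/12)·log₂(7/12)]
  = 0.5263 + 0.4536
  = 0.9799 bits
H(X,Y) = -[(5/12)·log₂(5/12) + (7/12)·log₂(7/12)]
  = 0.5263 + 0.4536
  = 0.9799 bits
I(X;Y) = H(X) + H(Y) - H(X,Y) = 0.9799 + 0.9799 - 0.9799 = 0.9799 bits > 0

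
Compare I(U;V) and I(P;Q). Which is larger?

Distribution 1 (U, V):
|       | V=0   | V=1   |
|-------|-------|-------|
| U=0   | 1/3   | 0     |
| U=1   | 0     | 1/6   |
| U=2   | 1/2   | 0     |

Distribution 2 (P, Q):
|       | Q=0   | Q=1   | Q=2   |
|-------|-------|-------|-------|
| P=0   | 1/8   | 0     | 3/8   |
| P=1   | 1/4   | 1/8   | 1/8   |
Distribution 1 (U, V):
Marginal P(U) (row sums):
  P(U=0) = 1/3 + 0 = 1/3
  P(U=1) = 0 + 1/6 = 1/6
  P(U=2) = 1/2 + 0 = 1/2
Marginal P(V) (column sums):
  P(V=0) = 1/3 + 0 + 1/2 = 5/6
  P(V=1) = 0 + 1/6 + 0 = 1/6

H(U) = -[(1/3)·log₂(1/3) + (1/6)·log₂(1/6) + (1/2)·log₂(1/2)]
  = 0.5283 + 0.4308 + 0.5000
  = 1.4591 bits
H(V) = -[(5/6)·log₂(5/6) + (1/6)·log₂(1/6)]
  = 0.2192 + 0.4308
  = 0.6500 bits
H(U,V) = -[(1/3)·log₂(1/3) + (1/6)·log₂(1/6) + (1/2)·log₂(1/2)]
  = 0.5283 + 0.4308 + 0.5000
  = 1.4591 bits

I(U;V) = H(U) + H(V) - H(U,V)
  = 1.4591 + 0.6500 - 1.4591
  = 0.6500 bits

Distribution 2 (P, Q):
Marginal P(P) (row sums):
  P(P=0) = 1/8 + 0 + 3/8 = 1/2
  P(P=1) = 1/4 + 1/8 + 1/8 = 1/2
Marginal P(Q) (column sums):
  P(Q=0) = 1/8 + 1/4 = 3/8
  P(Q=1) = 0 + 1/8 = 1/8
  P(Q=2) = 3/8 + 1/8 = 1/2

H(P) = -[(1/2)·log₂(1/2) + (1/2)·log₂(1/2)]
  = 0.5000 + 0.5000
  = 1.0000 bits
H(Q) = -[(3/8)·log₂(3/8) + (1/8)·log₂(1/8) + (1/2)·log₂(1/2)]
  = 0.5306 + 0.3750 + 0.5000
  = 1.4056 bits
H(P,Q) = -[(1/8)·log₂(1/8) + (3/8)·log₂(3/8) + (1/4)·log₂(1/4) + (1/8)·log₂(1/8) + (1/8)·log₂(1/8)]
  = 0.3750 + 0.5306 + 0.5000 + 0.3750 + 0.3750
  = 2.1556 bits

I(P;Q) = H(P) + H(Q) - H(P,Q)
  = 1.0000 + 1.4056 - 2.1556
  = 0.2500 bits

I(U;V) = 0.6500 bits > I(P;Q) = 0.2500 bits, so (U, V) has the higher mutual information (stronger dependence).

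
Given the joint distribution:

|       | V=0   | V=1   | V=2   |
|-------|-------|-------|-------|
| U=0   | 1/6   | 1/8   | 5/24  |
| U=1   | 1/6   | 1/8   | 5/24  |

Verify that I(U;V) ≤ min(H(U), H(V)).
Marginal P(U) (row sums):
  P(U=0) = 1/6 + 1/8 + 5/24 = 1/2
  P(U=1) = 1/6 + 1/8 + 5/24 = 1/2
Marginal P(V) (column sums):
  P(V=0) = 1/6 + 1/6 = 1/3
  P(V=1) = 1/8 + 1/8 = 1/4
  P(V=2) = 5/24 + 5/24 = 5/12

H(U) = -[(1/2)·log₂(1/2) + (1/2)·log₂(1/2)]
  = 0.5000 + 0.5000
  = 1.0000 bits
H(V) = -[(1/3)·log₂(1/3) + (1/4)·log₂(1/4) + (5/12)·log₂(5/12)]
  = 0.5283 + 0.5000 + 0.5263
  = 1.5546 bits
H(U,V) = -[(1/6)·log₂(1/6) + (1/8)·log₂(1/8) + (5/24)·log₂(5/24) + (1/6)·log₂(1/6) + (1/8)·log₂(1/8) + (5/24)·log₂(5/24)]
  = 0.4308 + 0.3750 + 0.4715 + 0.4308 + 0.3750 + 0.4715
  = 2.5546 bits

I(U;V) = H(U) + H(V) - H(U,V)
  = 1.0000 + 1.5546 - 2.5546
  = 0.0000 bits

min(H(U), H(V)) = min(1.0000, 1.5546) = 1.0000 bits
Since 0.0000 ≤ 1.0000, the bound is satisfied ✓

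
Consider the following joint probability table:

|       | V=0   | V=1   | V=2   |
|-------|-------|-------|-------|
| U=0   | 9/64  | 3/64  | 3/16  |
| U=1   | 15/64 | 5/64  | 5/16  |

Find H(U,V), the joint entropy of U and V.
H(U,V) = -Σ P(U,V) log₂ P(U,V), summed over the non-zero cells:
H(U,V) = -[(9/64)·log₂(9/64) + (3/64)·log₂(3/64) + (3/16)·log₂(3/16) + (15/64)·log₂(15/64) + (5/64)·log₂(5/64) + (5/16)·log₂(5/16)]
  = 0.3980 + 0.2070 + 0.4528 + 0.4906 + 0.2873 + 0.5244
  = 2.3601 bits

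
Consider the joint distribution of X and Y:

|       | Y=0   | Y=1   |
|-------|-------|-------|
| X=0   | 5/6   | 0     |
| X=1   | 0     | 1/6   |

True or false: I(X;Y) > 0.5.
Marginal P(X) (row sums):
  P(X=0) = 5/6 + 0 = 5/6
  P(X=1) = 0 + 1/6 = 1/6
Marginal P(Y) (column sums):
  P(Y=0) = 5/6 + 0 = 5/6
  P(Y=1) = 0 + 1/6 = 1/6

H(X) = -[(5/6)·log₂(5/6) + (1/6)·log₂(1/6)]
  = 0.2192 + 0.4308
  = 0.6500 bits
H(Y) = -[(5/6)·log₂(5/6) + (1/6)·log₂(1/6)]
  = 0.2192 + 0.4308
  = 0.6500 bits
H(X,Y) = -[(5/6)·log₂(5/6) + (1/6)·log₂(1/6)]
  = 0.2192 + 0.4308
  = 0.6500 bits

I(X;Y) = H(X) + H(Y) - H(X,Y)
  = 0.6500 + 0.6500 - 0.6500
  = 0.6500 bits

True. I(X;Y) = 0.6500 bits, which is > 0.5 bits.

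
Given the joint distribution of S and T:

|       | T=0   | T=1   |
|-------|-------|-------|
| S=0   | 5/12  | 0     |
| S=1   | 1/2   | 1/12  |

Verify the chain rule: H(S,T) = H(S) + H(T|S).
Left side:
H(S,T) = -[(5/12)·log₂(5/12) + (1/2)·log₂(1/2) + (1/12)·log₂(1/12)]
  = 0.5263 + 0.5000 + 0.2987
  = 1.3250 bits

Right side:
Marginal P(S) (row sums):
  P(S=0) = 5/12 + 0 = 5/12
  P(S=1) = 1/2 + 1/12 = 7/12
H(S) = -[(5/12)·log₂(5/12) + (7/12)·log₂(7/12)]
  = 0.5263 + 0.4536
  = 0.9799 bits
H(T|S) = -Σ P(S,T)·log₂ P(T|S), where P(T|S) = P(S,T) / P(S)
  (cells with P(S,T) = 0 contribute 0)
  (S=0,T=0): P(T|S) = (5/12)/(5/12) = 1;  -(5/12)·log₂(1) = 0.0000
  (S=1,T=0): P(T|S) = (1/2)/(7/12) = 6/7;  -(1/2)·log₂(6/7) = 0.1112
  (S=1,T=1): P(T|S) = (1/12)/(7/12) = 1/7;  -(1/12)·log₂(1/7) = 0.2339
H(T|S) = 0.0000 + 0.1112 + 0.2339
  = 0.3451 bits
H(S) + H(T|S) = 0.9799 + 0.3451 = 1.3250 bits

Both sides equal 1.3250 bits, so the chain rule holds ✓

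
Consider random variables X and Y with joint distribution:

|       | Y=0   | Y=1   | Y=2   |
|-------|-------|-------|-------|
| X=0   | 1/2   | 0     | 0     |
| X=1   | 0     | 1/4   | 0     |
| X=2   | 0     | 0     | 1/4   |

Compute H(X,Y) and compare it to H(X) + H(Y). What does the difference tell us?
Marginal P(X) (row sums):
  P(X=0) = 1/2 + 0 + 0 = 1/2
  P(X=1) = 0 + 1/4 + 0 = 1/4
  P(X=2) = 0 + 0 + 1/4 = 1/4
Marginal P(Y) (column sums):
  P(Y=0) = 1/2 + 0 + 0 = 1/2
  P(Y=1) = 0 + 1/4 + 0 = 1/4
  P(Y=2) = 0 + 0 + 1/4 = 1/4

H(X,Y) = -[(1/2)·log₂(1/2) + (1/4)·log₂(1/4) + (1/4)·log₂(1/4)]
  = 0.5000 + 0.5000 + 0.5000
  = 1.5000 bits
H(X) = -[(1/2)·log₂(1/2) + (1/4)·log₂(1/4) + (1/4)·log₂(1/4)]
  = 0.5000 + 0.5000 + 0.5000
  = 1.5000 bits
H(Y) = -[(1/2)·log₂(1/2) + (1/4)·log₂(1/4) + (1/4)·log₂(1/4)]
  = 0.5000 + 0.5000 + 0.5000
  = 1.5000 bits

H(X) + H(Y) = 1.5000 + 1.5000 = 3.0000 bits
Difference: H(X) + H(Y) - H(X,Y) = 3.0000 - 1.5000 = 1.5000 bits = I(X;Y)

The difference is the mutual information; it is positive here, so X and Y are dependent (knowing one reduces uncertainty about the other by 1.5000 bits).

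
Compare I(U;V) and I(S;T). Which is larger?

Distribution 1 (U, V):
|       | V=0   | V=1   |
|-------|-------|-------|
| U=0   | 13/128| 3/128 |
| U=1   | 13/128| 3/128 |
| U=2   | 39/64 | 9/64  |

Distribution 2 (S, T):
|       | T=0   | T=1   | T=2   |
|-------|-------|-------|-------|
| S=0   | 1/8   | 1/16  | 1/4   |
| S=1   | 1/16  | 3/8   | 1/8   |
Distribution 1 (U, V):
Marginal P(U) (row sums):
  P(U=0) = 13/128 + 3/128 = 1/8
  P(U=1) = 13/128 + 3/128 = 1/8
  P(U=2) = 39/64 + 9/64 = 3/4
Marginal P(V) (column sums):
  P(V=0) = 13/128 + 13/128 + 39/64 = 13/16
  P(V=1) = 3/128 + 3/128 + 9/64 = 3/16

H(U) = -[(1/8)·log₂(1/8) + (1/8)·log₂(1/8) + (3/4)·log₂(3/4)]
  = 0.3750 + 0.3750 + 0.3113
  = 1.0613 bits
H(V) = -[(13/16)·log₂(13/16) + (3/16)·log₂(3/16)]
  = 0.2434 + 0.4528
  = 0.6962 bits
H(U,V) = -[(13/128)·log₂(13/128) + (3/128)·log₂(3/128) + (13/128)·log₂(13/128) + (3/128)·log₂(3/128) + (39/64)·log₂(39/64) + (9/64)·log₂(9/64)]
  = 0.3351 + 0.1269 + 0.3351 + 0.1269 + 0.4355 + 0.3980
  = 1.7575 bits

I(U;V) = H(U) + H(V) - H(U,V)
  = 1.0613 + 0.6962 - 1.7575
  = 0.0000 bits

Distribution 2 (S, T):
Marginal P(S) (row sums):
  P(S=0) = 1/8 + 1/16 + 1/4 = 7/16
  P(S=1) = 1/16 + 3/8 + 1/8 = 9/16
Marginal P(T) (column sums):
  P(T=0) = 1/8 + 1/16 = 3/16
  P(T=1) = 1/16 + 3/8 = 7/16
  P(T=2) = 1/4 + 1/8 = 3/8

H(S) = -[(7/16)·log₂(7/16) + (9/16)·log₂(9/16)]
  = 0.5218 + 0.4669
  = 0.9887 bits
H(T) = -[(3/16)·log₂(3/16) + (7/16)·log₂(7/16) + (3/8)·log₂(3/8)]
  = 0.4528 + 0.5218 + 0.5306
  = 1.5052 bits
H(S,T) = -[(1/8)·log₂(1/8) + (1/16)·log₂(1/16) + (1/4)·log₂(1/4) + (1/16)·log₂(1/16) + (3/8)·log₂(3/8) + (1/8)·log₂(1/8)]
  = 0.3750 + 0.2500 + 0.5000 + 0.2500 + 0.5306 + 0.3750
  = 2.2806 bits

I(S;T) = H(S) + H(T) - H(S,T)
  = 0.9887 + 1.5052 - 2.2806
  = 0.2133 bits

I(S;T) = 0.2133 bits > I(U;V) = 0.0000 bits, so (S, T) has the higher mutual information (stronger dependence).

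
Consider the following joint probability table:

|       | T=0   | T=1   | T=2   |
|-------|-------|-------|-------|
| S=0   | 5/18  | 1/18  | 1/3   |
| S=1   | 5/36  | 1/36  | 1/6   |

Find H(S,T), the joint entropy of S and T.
H(S,T) = -Σ P(S,T) log₂ P(S,T), summed over the non-zero cells:
H(S,T) = -[(5/18)·log₂(5/18) + (1/18)·log₂(1/18) + (1/3)·log₂(1/3) + (5/36)·log₂(5/36) + (1/36)·log₂(1/36) + (1/6)·log₂(1/6)]
  = 0.5133 + 0.2317 + 0.5283 + 0.3956 + 0.1436 + 0.4308
  = 2.2433 bits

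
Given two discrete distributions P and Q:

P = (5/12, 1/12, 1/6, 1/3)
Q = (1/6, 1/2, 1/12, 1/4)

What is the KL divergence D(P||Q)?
D(P||Q) = Σ P(i) log₂(P(i)/Q(i))
  i=0: (5/12) × log₂((5/12)/(1/6)) = (5/12) × log₂(5/2) = 0.5508
  i=1: (1/12) × log₂((1/12)/(1/2)) = (1/12) × log₂(1/6) = -0.2154
  i=2: (1/6) × log₂((1/6)/(1/12)) = (1/6) × log₂(2) = 0.1667
  i=3: (1/3) × log₂((1/3)/(1/4)) = (1/3) × log₂(4/3) = 0.1383
D(P||Q) = 0.5508 - 0.2154 + 0.1667 + 0.1383
  = 0.6404 bits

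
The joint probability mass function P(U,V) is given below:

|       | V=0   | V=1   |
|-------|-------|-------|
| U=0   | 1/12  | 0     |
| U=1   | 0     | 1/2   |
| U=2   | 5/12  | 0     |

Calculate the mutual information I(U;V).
Marginal P(U) (row sums):
  P(U=0) = 1/12 + 0 = 1/12
  P(U=1) = 0 + 1/2 = 1/2
  P(U=2) = 5/12 + 0 = 5/12
Marginal P(V) (column sums):
  P(V=0) = 1/12 + 0 + 5/12 = 1/2
  P(V=1) = 0 + 1/2 + 0 = 1/2

H(U) = -[(1/12)·log₂(1/12) + (1/2)·log₂(1/2) + (5/12)·log₂(5/12)]
  = 0.2987 + 0.5000 + 0.5263
  = 1.3250 bits
H(V) = -[(1/2)·log₂(1/2) + (1/2)·log₂(1/2)]
  = 0.5000 + 0.5000
  = 1.0000 bits
H(U,V) = -[(1/12)·log₂(1/12) + (1/2)·log₂(1/2) + (5/12)·log₂(5/12)]
  = 0.2987 + 0.5000 + 0.5263
  = 1.3250 bits

I(U;V) = H(U) + H(V) - H(U,V)
  = 1.3250 + 1.0000 - 1.3250
  = 1.0000 bits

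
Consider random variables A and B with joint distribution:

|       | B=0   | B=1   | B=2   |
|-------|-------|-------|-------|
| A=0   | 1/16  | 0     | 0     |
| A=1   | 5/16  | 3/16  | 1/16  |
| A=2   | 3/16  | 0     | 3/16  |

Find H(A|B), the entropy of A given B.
Marginal P(B) (column sums):
  P(B=0) = 1/16 + 5/16 + 3/16 = 9/16
  P(B=1) = 0 + 3/16 + 0 = 3/16
  P(B=2) = 0 + 1/16 + 3/16 = 1/4

H(A|B) = -Σ P(A,B)·log₂ P(A|B), where P(A|B) = P(A,B) / P(B)
  (cells with P(A,B) = 0 contribute 0)
  (A=0,B=0): P(A|B) = (1/16)/(9/16) = 1/9;  -(1/16)·log₂(1/9) = 0.1981
  (A=1,B=0): P(A|B) = (5/16)/(9/16) = 5/9;  -(5/16)·log₂(5/9) = 0.2650
  (A=1,B=1): P(A|B) = (3/16)/(3/16) = 1;  -(3/16)·log₂(1) = 0.0000
  (A=1,B=2): P(A|B) = (1/16)/(1/4) = 1/4;  -(1/16)·log₂(1/4) = 0.1250
  (A=2,B=0): P(A|B) = (3/16)/(9/16) = 1/3;  -(3/16)·log₂(1/3) = 0.2972
  (A=2,B=2): P(A|B) = (3/16)/(1/4) = 3/4;  -(3/16)·log₂(3/4) = 0.0778
H(A|B) = 0.1981 + 0.2650 + 0.0000 + 0.1250 + 0.2972 + 0.0778
  = 0.9631 bits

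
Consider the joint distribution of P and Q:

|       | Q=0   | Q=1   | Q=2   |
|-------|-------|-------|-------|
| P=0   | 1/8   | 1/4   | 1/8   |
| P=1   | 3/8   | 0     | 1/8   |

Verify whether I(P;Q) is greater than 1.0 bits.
Marginal P(P) (row sums):
  P(P=0) = 1/8 + 1/4 + 1/8 = 1/2
  P(P=1) = 3/8 + 0 + 1/8 = 1/2
Marginal P(Q) (column sums):
  P(Q=0) = 1/8 + 3/8 = 1/2
  P(Q=1) = 1/4 + 0 = 1/4
  P(Q=2) = 1/8 + 1/8 = 1/4

H(P) = -[(1/2)·log₂(1/2) + (1/2)·log₂(1/2)]
  = 0.5000 + 0.5000
  = 1.0000 bits
H(Q) = -[(1/2)·log₂(1/2) + (1/4)·log₂(1/4) + (1/4)·log₂(1/4)]
  = 0.5000 + 0.5000 + 0.5000
  = 1.5000 bits
H(P,Q) = -[(1/8)·log₂(1/8) + (1/4)·log₂(1/4) + (1/8)·log₂(1/8) + (3/8)·log₂(3/8) + (1/8)·log₂(1/8)]
  = 0.3750 + 0.5000 + 0.3750 + 0.5306 + 0.3750
  = 2.1556 bits

I(P;Q) = H(P) + H(Q) - H(P,Q)
  = 1.0000 + 1.5000 - 2.1556
  = 0.3444 bits

No. I(P;Q) = 0.3444 bits, which is ≤ 1.0 bits.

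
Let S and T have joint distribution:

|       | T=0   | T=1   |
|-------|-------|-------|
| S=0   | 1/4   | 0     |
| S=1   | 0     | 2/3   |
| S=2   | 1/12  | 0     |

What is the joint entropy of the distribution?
H(S,T) = -Σ P(S,T) log₂ P(S,T), summed over the non-zero cells:
H(S,T) = -[(1/4)·log₂(1/4) + (2/3)·log₂(2/3) + (1/12)·log₂(1/12)]
  = 0.5000 + 0.3900 + 0.2987
  = 1.1887 bits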